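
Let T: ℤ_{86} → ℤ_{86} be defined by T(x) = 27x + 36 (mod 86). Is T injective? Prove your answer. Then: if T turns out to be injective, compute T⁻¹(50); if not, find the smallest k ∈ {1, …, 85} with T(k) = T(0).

Recall that injectivity means: for all s, t in the domain, T(s) = T(t) implies s = t.
Suppose T(s) = T(t) in ℤ_{86}. Then 27s + 36 ≡ 27t + 36 (mod 86), thus 27(s − t) ≡ 0 (mod 86).
Since gcd(27, 86) = 1, 27 is invertible modulo 86, hence s − t ≡ 0 (mod 86), i.e. s = t.
Hence T is injective.
We now compute 27⁻¹ mod 86 explicitly. Euclid's algorithm: 86 = 3·27 + 5, 27 = 5·5 + 2, 5 = 2·2 + 1; back-substituting gives 1 = 51·27 − 16·86, so 27⁻¹ ≡ 51 (mod 86).
Since T is injective, we compute T⁻¹(50): solve 27x + 36 ≡ 50 (mod 86), i.e. 27x ≡ 14 (mod 86).
Multiplying by 27⁻¹ = 51 gives x ≡ 51·14 = 714 = 8·86 + 26 ≡ 26 (mod 86).
Check: T(26) = 27·26 + 36 = 738 = 8·86 + 50 ≡ 50 (mod 86).

26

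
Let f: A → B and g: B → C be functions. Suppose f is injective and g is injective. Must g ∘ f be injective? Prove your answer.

injective

Suppose (g ∘ f)(u) = (g ∘ f)(v), i.e. g(f(u)) = g(f(v)).
Since g is injective, f(u) = f(v). Since f is injective, u = v. Thus g ∘ f is injective.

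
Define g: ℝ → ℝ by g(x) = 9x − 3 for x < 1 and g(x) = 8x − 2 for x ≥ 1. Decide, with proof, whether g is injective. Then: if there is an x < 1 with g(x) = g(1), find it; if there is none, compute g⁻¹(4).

Both pieces are strictly increasing (slopes 9 and 8), so each is injective on its own interval.
The left piece maps (−∞, 1) onto (−∞, 6); the right piece maps [1, ∞) onto [6, ∞).
These images are disjoint, so no value is attained by both pieces. So g is injective.
Because the two images are disjoint, no x < 1 has g(x) = g(1), so we compute g⁻¹(4): 4 lies in (−∞, 6), so solve 9x − 3 = 4: x = (4 + 3)/9 = 7/9.

7/9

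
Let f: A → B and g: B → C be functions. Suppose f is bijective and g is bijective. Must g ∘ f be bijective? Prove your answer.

Injectivity: if g(f(a)) = g(f(b)) then f(a) = f(b) (g injective) so a = b (f injective).
Surjectivity: for c ∈ C pick b with g(b) = c, then a with f(a) = b; then (g ∘ f)(a) = c.
Thus g ∘ f is bijective.

bijective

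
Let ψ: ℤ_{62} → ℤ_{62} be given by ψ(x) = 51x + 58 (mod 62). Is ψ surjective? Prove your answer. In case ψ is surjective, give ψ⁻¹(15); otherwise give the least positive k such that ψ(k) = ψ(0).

Recall that ψ is surjective if every y in the codomain equals ψ(x) for some x in the domain.
Since gcd(51, 62) = 1, 51 is invertible modulo 62. Euclid's algorithm: 62 = 1·51 + 11, 51 = 4·11 + 7, 11 = 1·7 + 4, 7 = 1·4 + 3, 4 = 1·3 + 1; back-substituting gives 1 = 45·51 − 37·62, so 51⁻¹ ≡ 45 (mod 62).
For any y ∈ ℤ_{62}, x = 45(y − 58) mod 62 satisfies ψ(x) = 51·45(y − 58) + 58 ≡ y (since 51·45 ≡ 1 mod 62). So every y has a preimage.
Thus ψ is surjective.
Since ψ is surjective, we find ψ⁻¹(15): we need 51x ≡ 15 − 58 ≡ 19 (mod 62). Using 51⁻¹ = 45: x ≡ 45·19 = 855 = 13·62 + 49, so x = 49.
Check: ψ(49) = 51·49 + 58 = 2557 = 41·62 + 15 ≡ 15 (mod 62).

49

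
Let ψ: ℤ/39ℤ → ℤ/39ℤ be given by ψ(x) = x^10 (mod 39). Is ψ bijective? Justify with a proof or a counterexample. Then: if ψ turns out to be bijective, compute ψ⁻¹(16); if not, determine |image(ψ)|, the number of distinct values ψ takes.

ψ(5): Repeated squaring mod 39: 5^1 ≡ 5, 5^2 ≡ 5² = 25, 5^4 ≡ 25² = 625 ≡ 1, 5^8 ≡ 1² = 1. Since 10 = 8 + 2, 5^10 ≡ 1·25: 1·25 = 25. So 5^10 ≡ 25 (mod 39).
ψ(8): Repeated squaring mod 39: 8^1 ≡ 8, 8^2 ≡ 8² = 64 ≡ 25, 8^4 ≡ 25² = 625 ≡ 1, 8^8 ≡ 1² = 1. Since 10 = 8 + 2, 8^10 ≡ 1·25: 1·25 = 25. So 8^10 ≡ 25 (mod 39).
So ψ(5) = ψ(8) = 25 while 5 ≠ 8, thus ψ is not injective, hence not bijective.
Since ψ is not bijective, we determine |image(ψ)|. Computing x^10 mod 39 for each x (by repeated squaring, reducing mod 39 at every step), the values ψ(0), ψ(1), …, ψ(38) are: 0, 1, 10, 3, 22, 25, 30, 4, 25, 9, 16, 10, 27, 13, 1, 36, 16, 22, 12, 4, 4, 12, 22, 16, 36, 1, 13, 27, 10, 16, 9, 25, 4, 30, 25, 22, 3, 10, 1.
The distinct values are {0, 1, 3, 4, 9, 10, 12, 13, 16, 22, 25, 27, 30, 36}; there are 14 of them.

14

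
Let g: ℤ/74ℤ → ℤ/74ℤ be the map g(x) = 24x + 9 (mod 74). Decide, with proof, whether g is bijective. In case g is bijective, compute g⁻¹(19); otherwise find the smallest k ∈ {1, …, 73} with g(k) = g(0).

37

We have gcd(24, 74) = 2 > 1. Taking a = 0 and b = 37: g(0) = 9 and g(37) = 24·37 + 9 = 897 ≡ 9 (mod 74).
So g(0) = g(37) while 0 ≠ 37, therefore g is not injective, hence not bijective.
Since g is not bijective, we find the least positive k with g(k) = g(0): this means 24k ≡ 0 (mod 74), i.e. 74 ∣ 24k. Since gcd(24, 74) = 2, dividing through by 2 this holds exactly when 37 ∣ 12k, and as gcd(12, 37) = 1, exactly when 37 ∣ k.
The smallest positive such k is 37.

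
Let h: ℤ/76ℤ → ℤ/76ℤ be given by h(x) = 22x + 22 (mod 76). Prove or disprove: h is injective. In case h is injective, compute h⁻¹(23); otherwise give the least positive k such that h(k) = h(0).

We have gcd(22, 76) = 2 > 1. Taking s = 0 and t = 38: h(0) = 22 and h(38) = 22·38 + 22 = 858 ≡ 22 (mod 76).
So h(0) = h(38) while 0 ≠ 38, hence h is not injective.
Since h is not injective, we find the least positive k with h(k) = h(0): this means 22k ≡ 0 (mod 76), i.e. 76 ∣ 22k. Since gcd(22, 76) = 2, dividing through by 2 this holds exactly when 38 ∣ 11k, and as gcd(11, 38) = 1, exactly when 38 ∣ k.
The smallest positive such k is 38.

38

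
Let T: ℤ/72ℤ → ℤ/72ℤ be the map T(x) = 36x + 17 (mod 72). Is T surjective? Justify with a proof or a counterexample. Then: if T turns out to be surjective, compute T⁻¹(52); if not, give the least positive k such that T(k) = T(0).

2

Since gcd(36, 72) = 36, we have 36x ≡ 0 (mod 36) for all x, so T(x) ≡ 17 (mod 36).
But 0 ≢ 17 (mod 36), so 0 ∈ ℤ/72ℤ has no preimage. So T is not surjective.
Since T is not surjective, we find the least positive k with T(k) = T(0): this means 36k ≡ 0 (mod 72), i.e. 72 ∣ 36k. Since gcd(36, 72) = 36, dividing through by 36 this holds exactly when 2 ∣ k.
The smallest positive such k is 2.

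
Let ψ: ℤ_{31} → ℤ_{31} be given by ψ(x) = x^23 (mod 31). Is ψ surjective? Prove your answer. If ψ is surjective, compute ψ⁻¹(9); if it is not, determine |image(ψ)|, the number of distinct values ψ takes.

Since 31 is prime, the nonzero elements of ℤ_{31} form a cyclic group of order 30.
As gcd(23, 30) = 1, raising to the 23rd power is a bijection on this group: if u^23 ≡ v^23 then (uv^{−1})^23 = 1, and the only element of order dividing gcd(23, 30) = 1 is 1, so u = v.
With ψ(0) = 0 this makes ψ injective on all of ℤ_{31}, hence bijective (finite equal-size domain and codomain). In particular ψ is surjective.
Since ψ is surjective, we find the preimage of 9. The inverse of x ↦ x^23 on (ℤ_{31})^× is x ↦ x^17, because 23·17 = 391 = 13·30 + 1 ≡ 1 (mod 30) and x^{30} = 1 for x ≠ 0 (Fermat). So ψ⁻¹(9) = 9^17 mod 31.
Repeated squaring mod 31: 9^1 ≡ 9, 9^2 ≡ 9² = 81 ≡ 19, 9^4 ≡ 19² = 361 ≡ 20, 9^8 ≡ 20² = 400 ≡ 28, 9^16 ≡ 28² = 784 ≡ 9. Since 17 = 16 + 1, 9^17 ≡ 9·9: 9·9 = 81 ≡ 19. So 9^17 ≡ 19 (mod 31).
Hence ψ⁻¹(9) = 19.

19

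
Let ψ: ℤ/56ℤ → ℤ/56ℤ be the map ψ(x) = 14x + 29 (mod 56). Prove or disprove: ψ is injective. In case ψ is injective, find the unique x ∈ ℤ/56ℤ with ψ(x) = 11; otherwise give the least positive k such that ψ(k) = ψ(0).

We have gcd(14, 56) = 14 > 1. Taking u = 0 and v = 4: ψ(0) = 29 and ψ(4) = 14·4 + 29 = 85 ≡ 29 (mod 56).
So ψ(0) = ψ(4) while 0 ≠ 4, therefore ψ is not injective.
Since ψ is not injective, we find the least positive k with ψ(k) = ψ(0): this means 14k ≡ 0 (mod 56), i.e. 56 ∣ 14k. Since gcd(14, 56) = 14, dividing through by 14 this holds exactly when 4 ∣ k.
The smallest positive such k is 4.

4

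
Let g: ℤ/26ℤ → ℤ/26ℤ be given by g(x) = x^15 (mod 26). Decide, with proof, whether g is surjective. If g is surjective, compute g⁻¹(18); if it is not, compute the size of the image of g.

10

g(1) = 1^15 = 1.
g(3): Repeated squaring mod 26: 3^1 ≡ 3, 3^2 ≡ 3² = 9, 3^4 ≡ 9² = 81 ≡ 3, 3^8 ≡ 3² = 9. Since 15 = 8 + 4 + 2 + 1, 3^15 ≡ 9·3·9·3: 9·3 = 27 ≡ 1, then 1·9 = 9, then 9·3 = 27 ≡ 1. So 3^15 ≡ 1 (mod 26).
So g(1) = g(3) = 1 while 1 ≠ 3, hence g is not injective.
A non-injective map from the 26-element set ℤ/26ℤ to itself takes at most 25 distinct values, so it cannot be surjective. So g is not surjective.
Since g is not surjective, we determine |image(g)|. Computing x^15 mod 26 for each x (by repeated squaring, reducing mod 26 at every step), the values g(0), g(1), …, g(25) are: 0, 1, 8, 1, 12, 21, 8, 5, 18, 1, 12, 5, 12, 13, 14, 21, 14, 25, 8, 21, 18, 5, 14, 25, 18, 25.
The distinct values are {0, 1, 5, 8, 12, 13, 14, 18, 21, 25}; there are 10 of them.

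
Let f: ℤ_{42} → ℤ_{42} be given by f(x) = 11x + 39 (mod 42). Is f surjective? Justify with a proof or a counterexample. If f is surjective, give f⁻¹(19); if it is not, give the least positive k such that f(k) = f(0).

2

Since gcd(11, 42) = 1, 11 is invertible modulo 42. Euclid's algorithm: 42 = 3·11 + 9, 11 = 1·9 + 2, 9 = 4·2 + 1; back-substituting gives 1 = 23·11 − 6·42, so 11⁻¹ ≡ 23 (mod 42).
Then y ↦ 23(y − 39) is a two-sided inverse to f, so every y ∈ ℤ_{42} has a preimage.
Thus f is surjective.
Since f is surjective, we find f⁻¹(19): we need 11x ≡ 19 − 39 ≡ 22 (mod 42). Using 11⁻¹ = 23: x ≡ 23·22 = 506 = 12·42 + 2, so x = 2.
Check: f(2) = 11·2 + 39 = 61 = 1·42 + 19 ≡ 19 (mod 42).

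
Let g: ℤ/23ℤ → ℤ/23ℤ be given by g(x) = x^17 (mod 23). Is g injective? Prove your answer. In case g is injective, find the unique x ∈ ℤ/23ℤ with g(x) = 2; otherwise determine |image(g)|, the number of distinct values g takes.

Since 23 is prime, the nonzero elements of ℤ/23ℤ form a cyclic group of order 22.
As gcd(17, 22) = 1, raising to the 17th power is a bijection on this group: if a^17 ≡ b^17 then (ab^{−1})^17 = 1, and the only element of order dividing gcd(17, 22) = 1 is 1, so a = b.
With g(0) = 0 this makes g injective on all of ℤ/23ℤ, hence bijective (finite equal-size domain and codomain). In particular g is injective.
Since g is injective, we find the preimage of 2. The inverse of x ↦ x^17 on (ℤ/23ℤ)^× is x ↦ x^13, because 17·13 = 221 = 10·22 + 1 ≡ 1 (mod 22) and x^{22} = 1 for x ≠ 0 (Fermat). So g⁻¹(2) = 2^13 mod 23.
Repeated squaring mod 23: 2^1 ≡ 2, 2^2 ≡ 2² = 4, 2^4 ≡ 4² = 16, 2^8 ≡ 16² = 256 ≡ 3. Since 13 = 8 + 4 + 1, 2^13 ≡ 3·16·2: 3·16 = 48 ≡ 2, then 2·2 = 4. So 2^13 ≡ 4 (mod 23).
Hence g⁻¹(2) = 4.

4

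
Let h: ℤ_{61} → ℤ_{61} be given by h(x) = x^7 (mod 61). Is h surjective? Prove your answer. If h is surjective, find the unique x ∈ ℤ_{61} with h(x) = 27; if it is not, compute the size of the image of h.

Since 61 is prime, the nonzero elements of ℤ_{61} form a cyclic group of order 60.
As gcd(7, 60) = 1, raising to the 7th power is a bijection on this group: if x_1^7 ≡ x_2^7 then (x_1x_2^{−1})^7 = 1, and the only element of order dividing gcd(7, 60) = 1 is 1, so x_1 = x_2.
With h(0) = 0 this makes h injective on all of ℤ_{61}, hence bijective (finite equal-size domain and codomain). In particular h is surjective.
Since h is surjective, we find the preimage of 27. The inverse of x ↦ x^7 on (ℤ_{61})^× is x ↦ x^43, because 7·43 = 301 = 5·60 + 1 ≡ 1 (mod 60) and x^{60} = 1 for x ≠ 0 (Fermat). So h⁻¹(27) = 27^43 mod 61.
Repeated squaring mod 61: 27^1 ≡ 27, 27^2 ≡ 27² = 729 ≡ 58, 27^4 ≡ 58² = 3364 ≡ 9, 27^8 ≡ 9² = 81 ≡ 20, 27^16 ≡ 20² = 400 ≡ 34, 27^32 ≡ 34² = 1156 ≡ 58. Since 43 = 32 + 8 + 2 + 1, 27^43 ≡ 58·20·58·27: 58·20 = 1160 ≡ 1, then 1·58 = 58, then 58·27 = 1566 ≡ 41. So 27^43 ≡ 41 (mod 61).
Hence h⁻¹(27) = 41.

41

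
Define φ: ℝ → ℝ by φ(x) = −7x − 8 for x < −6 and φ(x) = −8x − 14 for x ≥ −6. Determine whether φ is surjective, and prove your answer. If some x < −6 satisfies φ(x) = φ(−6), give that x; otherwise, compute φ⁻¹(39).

Both pieces are strictly decreasing (slopes −7 and −8), so each is injective on its own interval.
The left piece maps (−∞, −6) onto (34, ∞); the right piece maps [−6, ∞) onto (−∞, 34].
These images together cover ℝ, so φ is surjective.
Because the two images are disjoint, no x < −6 has φ(x) = φ(−6), so we compute φ⁻¹(39): 39 lies in (34, ∞), so solve −7x − 8 = 39: x = (39 + 8)/(−7) = −47/7.

-47/7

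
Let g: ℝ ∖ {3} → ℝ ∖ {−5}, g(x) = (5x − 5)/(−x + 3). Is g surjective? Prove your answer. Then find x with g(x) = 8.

For any y ≠ −5, solving y(−x + 3) = 5x − 5 for x gives a well-defined x ≠ 3. So g is surjective.
Solving g(x) = 8: cross-multiplying gives 5x − 5 = 8(−x + 3), which rearranges to 13x = 29, so x = 29/13.

29/13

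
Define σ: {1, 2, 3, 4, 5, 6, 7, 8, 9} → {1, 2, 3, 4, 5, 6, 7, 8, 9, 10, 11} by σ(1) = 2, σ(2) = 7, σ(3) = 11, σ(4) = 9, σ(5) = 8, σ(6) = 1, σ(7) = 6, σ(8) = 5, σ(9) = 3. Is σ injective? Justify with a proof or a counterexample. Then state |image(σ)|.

The values σ(1), …, σ(9) are 2, 7, 11, 9, 8, 1, 6, 5, 3 — all distinct.
So σ(a) = σ(b) only when a = b, and σ is injective.
The image of σ is {1, 2, 3, 5, 6, 7, 8, 9, 11}, which has 9 elements.

9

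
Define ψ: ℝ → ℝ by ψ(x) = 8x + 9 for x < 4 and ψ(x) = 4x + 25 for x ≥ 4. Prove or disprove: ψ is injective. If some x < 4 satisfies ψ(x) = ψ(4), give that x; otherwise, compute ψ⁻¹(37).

Both pieces are strictly increasing (slopes 8 and 4), so each is injective on its own interval.
The left piece maps (−∞, 4) onto (−∞, 41); the right piece maps [4, ∞) onto [41, ∞).
These images are disjoint, so no value is attained by both pieces. Therefore ψ is injective.
Because the two images are disjoint, no x < 4 has ψ(x) = ψ(4), so we compute ψ⁻¹(37): 37 lies in (−∞, 41), so solve 8x + 9 = 37: x = (37 − 9)/8 = 7/2.

7/2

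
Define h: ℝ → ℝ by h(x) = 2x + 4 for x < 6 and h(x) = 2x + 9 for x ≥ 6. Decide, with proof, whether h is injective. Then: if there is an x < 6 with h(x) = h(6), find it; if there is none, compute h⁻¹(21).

6

Both pieces are strictly increasing (slopes 2 and 2), so each is injective on its own interval.
The left piece maps (−∞, 6) onto (−∞, 16); the right piece maps [6, ∞) onto [21, ∞).
These images are disjoint, so no value is attained by both pieces. Therefore h is injective.
Because the two images are disjoint, no x < 6 has h(x) = h(6), so we compute h⁻¹(21): 21 lies in [21, ∞), so solve 2x + 9 = 21: x = (21 − 9)/2 = 6.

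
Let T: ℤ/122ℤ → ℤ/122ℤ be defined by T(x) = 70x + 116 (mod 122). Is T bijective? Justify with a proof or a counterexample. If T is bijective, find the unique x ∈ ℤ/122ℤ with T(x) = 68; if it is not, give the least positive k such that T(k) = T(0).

We have gcd(70, 122) = 2 > 1. Taking a = 0 and b = 61: T(0) = 116 and T(61) = 70·61 + 116 = 4386 ≡ 116 (mod 122).
So T(0) = T(61) while 0 ≠ 61, so T is not injective, hence not bijective.
Since T is not bijective, we find the least positive k with T(k) = T(0): this means 70k ≡ 0 (mod 122), i.e. 122 ∣ 70k. Since gcd(70, 122) = 2, dividing through by 2 this holds exactly when 61 ∣ 35k, and as gcd(35, 61) = 1, exactly when 61 ∣ k.
The smallest positive such k is 61.

61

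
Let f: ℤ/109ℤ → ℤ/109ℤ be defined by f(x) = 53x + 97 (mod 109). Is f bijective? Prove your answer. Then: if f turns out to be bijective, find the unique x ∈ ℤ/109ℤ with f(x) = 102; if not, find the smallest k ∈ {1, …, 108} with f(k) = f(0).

33

Recall that f is injective when f(u) = f(v) forces u = v.
Suppose f(u) = f(v) in ℤ/109ℤ. Then 53u + 97 ≡ 53v + 97 (mod 109), so 53(u − v) ≡ 0 (mod 109).
Since gcd(53, 109) = 1, 53 is invertible modulo 109, hence u − v ≡ 0 (mod 109), i.e. u = v.
We now compute 53⁻¹ mod 109 explicitly. Euclid's algorithm: 109 = 2·53 + 3, 53 = 17·3 + 2, 3 = 1·2 + 1; back-substituting gives 1 = 72·53 − 35·109, so 53⁻¹ ≡ 72 (mod 109).
For any y ∈ ℤ/109ℤ, x = 72(y − 97) mod 109 satisfies f(x) = 53·72(y − 97) + 97 ≡ y (since 53·72 ≡ 1 mod 109). So every y has a preimage.
Therefore f is bijective.
Since f is bijective, we compute f⁻¹(102): solve 53x + 97 ≡ 102 (mod 109), i.e. 53x ≡ 5 (mod 109).
Multiplying by 53⁻¹ = 72 gives x ≡ 72·5 = 360 = 3·109 + 33 ≡ 33 (mod 109).
Check: f(33) = 53·33 + 97 = 1846 = 16·109 + 102 ≡ 102 (mod 109).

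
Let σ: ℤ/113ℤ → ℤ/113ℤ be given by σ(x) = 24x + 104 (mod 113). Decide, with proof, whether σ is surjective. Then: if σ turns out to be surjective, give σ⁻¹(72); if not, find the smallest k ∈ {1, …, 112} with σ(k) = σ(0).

Since gcd(24, 113) = 1, 24 is invertible modulo 113. Euclid's algorithm: 113 = 4·24 + 17, 24 = 1·17 + 7, 17 = 2·7 + 3, 7 = 2·3 + 1; back-substituting gives 1 = 33·24 − 7·113, so 24⁻¹ ≡ 33 (mod 113).
For any y ∈ ℤ/113ℤ, x = 33(y − 104) mod 113 satisfies σ(x) = 24·33(y − 104) + 104 ≡ y (since 24·33 ≡ 1 mod 113). So every y has a preimage.
Hence σ is surjective.
Since σ is surjective, we find σ⁻¹(72): we need 24x ≡ 72 − 104 ≡ 81 (mod 113). Using 24⁻¹ = 33: x ≡ 33·81 = 2673 = 23·113 + 74, so x = 74.
Check: σ(74) = 24·74 + 104 = 1880 = 16·113 + 72 ≡ 72 (mod 113).

74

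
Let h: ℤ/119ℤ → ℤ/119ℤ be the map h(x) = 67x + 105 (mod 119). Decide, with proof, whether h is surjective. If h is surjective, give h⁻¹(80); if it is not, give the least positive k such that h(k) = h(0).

76

Recall: surjectivity means every element of the codomain has a preimage under h.
Since gcd(67, 119) = 1, 67 is invertible modulo 119. Euclid's algorithm: 119 = 1·67 + 52, 67 = 1·52 + 15, 52 = 3·15 + 7, 15 = 2·7 + 1; back-substituting gives 1 = 16·67 − 9·119, so 67⁻¹ ≡ 16 (mod 119).
Then y ↦ 16(y − 105) is a two-sided inverse to h, so every y ∈ ℤ/119ℤ has a preimage.
Therefore h is surjective.
Since h is surjective, we compute h⁻¹(80): solve 67x + 105 ≡ 80 (mod 119), i.e. 67x ≡ 94 (mod 119).
Multiplying by 67⁻¹ = 16 gives x ≡ 16·94 = 1504 = 12·119 + 76 ≡ 76 (mod 119).
Check: h(76) = 67·76 + 105 = 5197 = 43·119 + 80 ≡ 80 (mod 119).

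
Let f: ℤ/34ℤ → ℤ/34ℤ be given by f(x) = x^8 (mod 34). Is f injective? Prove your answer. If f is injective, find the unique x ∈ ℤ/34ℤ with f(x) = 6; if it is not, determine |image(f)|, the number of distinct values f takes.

6

f(2): Repeated squaring mod 34: 2^1 ≡ 2, 2^2 ≡ 2² = 4, 2^4 ≡ 4² = 16, 2^8 ≡ 16² = 256 ≡ 18. So 2^8 ≡ 18 (mod 34).
f(4): Repeated squaring mod 34: 4^1 ≡ 4, 4^2 ≡ 4² = 16, 4^4 ≡ 16² = 256 ≡ 18, 4^8 ≡ 18² = 324 ≡ 18. So 4^8 ≡ 18 (mod 34).
So f(2) = f(4) = 18 while 2 ≠ 4, thus f is not injective.
Since f is not injective, we determine |image(f)|. Computing x^8 mod 34 for each x (by repeated squaring, reducing mod 34 at every step), the values f(0), f(1), …, f(33) are: 0, 1, 18, 33, 18, 33, 16, 33, 18, 1, 16, 33, 16, 1, 16, 1, 18, 17, 18, 1, 16, 1, 16, 33, 16, 1, 18, 33, 16, 33, 18, 33, 18, 1.
The distinct values are {0, 1, 16, 17, 18, 33}; there are 6 of them.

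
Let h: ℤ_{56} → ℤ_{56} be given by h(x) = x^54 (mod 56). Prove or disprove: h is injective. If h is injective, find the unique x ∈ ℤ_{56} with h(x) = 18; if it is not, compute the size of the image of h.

4

h(1) = 1^54 = 1.
h(3): Repeated squaring mod 56: 3^1 ≡ 3, 3^2 ≡ 3² = 9, 3^4 ≡ 9² = 81 ≡ 25, 3^8 ≡ 25² = 625 ≡ 9, 3^16 ≡ 9² = 81 ≡ 25, 3^32 ≡ 25² = 625 ≡ 9. Since 54 = 32 + 16 + 4 + 2, 3^54 ≡ 9·25·25·9: 9·25 = 225 ≡ 1, then 1·25 = 25, then 25·9 = 225 ≡ 1. So 3^54 ≡ 1 (mod 56).
So h(1) = h(3) = 1 while 1 ≠ 3, so h is not injective.
Since h is not injective, we determine |image(h)|. Computing x^54 mod 56 for each x (by repeated squaring, reducing mod 56 at every step), the values h(0), h(1), …, h(55) are: 0, 1, 8, 1, 8, 1, 8, 49, 8, 1, 8, 1, 8, 1, 0, 1, 8, 1, 8, 1, 8, 49, 8, 1, 8, 1, 8, 1, 0, 1, 8, 1, 8, 1, 8, 49, 8, 1, 8, 1, 8, 1, 0, 1, 8, 1, 8, 1, 8, 49, 8, 1, 8, 1, 8, 1.
The distinct values are {0, 1, 8, 49}; there are 4 of them.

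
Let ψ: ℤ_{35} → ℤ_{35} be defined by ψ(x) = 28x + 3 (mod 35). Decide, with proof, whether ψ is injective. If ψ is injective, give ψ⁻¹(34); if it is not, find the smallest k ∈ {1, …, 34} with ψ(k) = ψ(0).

5

Recall that ψ is injective if ψ(s) = ψ(t) implies s = t.
We have gcd(28, 35) = 7 > 1. Taking s = 0 and t = 5: ψ(0) = 3 and ψ(5) = 28·5 + 3 = 143 ≡ 3 (mod 35).
So ψ(0) = ψ(5) while 0 ≠ 5, therefore ψ is not injective.
Since ψ is not injective, we find the least positive k with ψ(k) = ψ(0): this means 28k ≡ 0 (mod 35), i.e. 35 ∣ 28k. Since gcd(28, 35) = 7, dividing through by 7 this holds exactly when 5 ∣ 4k, and as gcd(4, 5) = 1, exactly when 5 ∣ k.
The smallest positive such k is 5.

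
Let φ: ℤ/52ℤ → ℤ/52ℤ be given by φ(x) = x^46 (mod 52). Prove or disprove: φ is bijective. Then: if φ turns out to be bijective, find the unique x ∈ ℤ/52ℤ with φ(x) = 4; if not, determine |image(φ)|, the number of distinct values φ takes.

14

φ(12): Repeated squaring mod 52: 12^1 ≡ 12, 12^2 ≡ 12² = 144 ≡ 40, 12^4 ≡ 40² = 1600 ≡ 40, 12^8 ≡ 40² = 1600 ≡ 40, 12^16 ≡ 40² = 1600 ≡ 40, 12^32 ≡ 40² = 1600 ≡ 40. Since 46 = 32 + 8 + 4 + 2, 12^46 ≡ 40·40·40·40: 40·40 = 1600 ≡ 40, then 40·40 = 1600 ≡ 40, then 40·40 = 1600 ≡ 40. So 12^46 ≡ 40 (mod 52).
φ(14): Repeated squaring mod 52: 14^1 ≡ 14, 14^2 ≡ 14² = 196 ≡ 40, 14^4 ≡ 40² = 1600 ≡ 40, 14^8 ≡ 40² = 1600 ≡ 40, 14^16 ≡ 40² = 1600 ≡ 40, 14^32 ≡ 40² = 1600 ≡ 40. Since 46 = 32 + 8 + 4 + 2, 14^46 ≡ 40·40·40·40: 40·40 = 1600 ≡ 40, then 40·40 = 1600 ≡ 40, then 40·40 = 1600 ≡ 40. So 14^46 ≡ 40 (mod 52).
So φ(12) = φ(14) = 40 while 12 ≠ 14, hence φ is not injective, hence not bijective.
Since φ is not bijective, we determine |image(φ)|. Computing x^46 mod 52 for each x (by repeated squaring, reducing mod 52 at every step), the values φ(0), φ(1), …, φ(51) are: 0, 1, 36, 29, 48, 25, 4, 17, 12, 9, 16, 49, 40, 13, 40, 49, 16, 9, 12, 17, 4, 25, 48, 29, 36, 1, 0, 1, 36, 29, 48, 25, 4, 17, 12, 9, 16, 49, 40, 13, 40, 49, 16, 9, 12, 17, 4, 25, 48, 29, 36, 1.
The distinct values are {0, 1, 4, 9, 12, 13, 16, 17, 25, 29, 36, 40, 48, 49}; there are 14 of them.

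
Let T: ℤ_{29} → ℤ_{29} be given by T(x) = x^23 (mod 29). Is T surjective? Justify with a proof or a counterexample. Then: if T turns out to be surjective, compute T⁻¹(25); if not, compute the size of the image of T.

Since 29 is prime, the nonzero elements of ℤ_{29} form a cyclic group of order 28.
As gcd(23, 28) = 1, raising to the 23rd power is a bijection on this group: if a^23 ≡ b^23 then (ab^{−1})^23 = 1, and the only element of order dividing gcd(23, 28) = 1 is 1, so a = b.
With T(0) = 0 this makes T injective on all of ℤ_{29}, hence bijective (finite equal-size domain and codomain). In particular T is surjective.
Since T is surjective, we find the preimage of 25. The inverse of x ↦ x^23 on (ℤ_{29})^× is x ↦ x^11, because 23·11 = 253 = 9·28 + 1 ≡ 1 (mod 28) and x^{28} = 1 for x ≠ 0 (Fermat). So T⁻¹(25) = 25^11 mod 29.
Repeated squaring mod 29: 25^1 ≡ 25, 25^2 ≡ 25² = 625 ≡ 16, 25^4 ≡ 16² = 256 ≡ 24, 25^8 ≡ 24² = 576 ≡ 25. Since 11 = 8 + 2 + 1, 25^11 ≡ 25·16·25: 25·16 = 400 ≡ 23, then 23·25 = 575 ≡ 24. So 25^11 ≡ 24 (mod 29).
Hence T⁻¹(25) = 24.

24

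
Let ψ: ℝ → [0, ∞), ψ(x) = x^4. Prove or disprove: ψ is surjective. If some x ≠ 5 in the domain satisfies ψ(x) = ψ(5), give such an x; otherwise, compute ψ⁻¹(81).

For any y ∈ [0, ∞), x = y^{1/4} ∈ ℝ satisfies x^4 = y, so ψ is surjective.
For the follow-up, such an x exists: taking x = −5 ∈ ℝ gives ψ(−5) = 625 = ψ(5) with −5 ≠ 5.

-5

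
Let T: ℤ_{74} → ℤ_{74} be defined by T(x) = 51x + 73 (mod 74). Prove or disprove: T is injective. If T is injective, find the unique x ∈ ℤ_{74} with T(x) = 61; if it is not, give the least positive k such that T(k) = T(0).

52

Suppose T(a) = T(b) in ℤ_{74}. Then 51a + 73 ≡ 51b + 73 (mod 74), hence 51(a − b) ≡ 0 (mod 74).
Since gcd(51, 74) = 1, 51 is invertible modulo 74, thus a − b ≡ 0 (mod 74), i.e. a = b.
So T is injective.
We now compute 51⁻¹ mod 74 explicitly. Euclid's algorithm: 74 = 1·51 + 23, 51 = 2·23 + 5, 23 = 4·5 + 3, 5 = 1·3 + 2, 3 = 1·2 + 1; back-substituting gives 1 = 45·51 − 31·74, so 51⁻¹ ≡ 45 (mod 74).
Since T is injective, we compute T⁻¹(61): solve 51x + 73 ≡ 61 (mod 74), i.e. 51x ≡ 62 (mod 74).
Multiplying by 51⁻¹ = 45 gives x ≡ 45·62 = 2790 = 37·74 + 52 ≡ 52 (mod 74).
Check: T(52) = 51·52 + 73 = 2725 = 36·74 + 61 ≡ 61 (mod 74).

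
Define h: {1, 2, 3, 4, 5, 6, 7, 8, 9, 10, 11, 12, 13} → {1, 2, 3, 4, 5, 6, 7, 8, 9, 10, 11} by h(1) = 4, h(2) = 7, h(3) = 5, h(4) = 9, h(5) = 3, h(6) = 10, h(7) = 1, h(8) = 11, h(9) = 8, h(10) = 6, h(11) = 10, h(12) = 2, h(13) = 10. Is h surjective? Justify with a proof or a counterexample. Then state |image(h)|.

11

Every element of the codomain has a preimage: 1 = h(7), 2 = h(12), 3 = h(5), 4 = h(1), 5 = h(3), 6 = h(10), 7 = h(2), 8 = h(9), 9 = h(4), 10 = h(6), 11 = h(8).
Hence h is surjective.
The image of h is {1, 2, 3, 4, 5, 6, 7, 8, 9, 10, 11}, which has 11 elements.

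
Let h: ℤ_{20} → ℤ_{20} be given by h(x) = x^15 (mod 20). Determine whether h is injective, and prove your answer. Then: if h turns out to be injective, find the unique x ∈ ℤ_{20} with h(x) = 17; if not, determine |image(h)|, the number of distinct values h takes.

h(0) = 0^15 = 0.
h(10): Repeated squaring mod 20: 10^1 ≡ 10, 10^2 ≡ 10² = 100 ≡ 0, 10^4 ≡ 0² = 0, 10^8 ≡ 0² = 0. Since 15 = 8 + 4 + 2 + 1, 10^15 ≡ 0·0·0·10: 0·0 = 0, then 0·0 = 0, then 0·10 = 0. So 10^15 ≡ 0 (mod 20).
So h(0) = h(10) = 0 while 0 ≠ 10, thus h is not injective.
Since h is not injective, we determine |image(h)|. Computing x^15 mod 20 for each x (by repeated squaring, reducing mod 20 at every step), the values h(0), h(1), …, h(19) are: 0, 1, 8, 7, 4, 5, 16, 3, 12, 9, 0, 11, 8, 17, 4, 15, 16, 13, 12, 19.
The distinct values are {0, 1, 3, 4, 5, 7, 8, 9, 11, 12, 13, 15, 16, 17, 19}; there are 15 of them.

15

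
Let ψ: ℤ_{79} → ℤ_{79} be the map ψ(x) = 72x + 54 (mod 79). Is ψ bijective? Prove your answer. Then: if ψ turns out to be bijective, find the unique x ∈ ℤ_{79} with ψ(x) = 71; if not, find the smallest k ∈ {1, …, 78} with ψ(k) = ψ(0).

54

Recall: injectivity means: for all a, b in the domain, ψ(a) = ψ(b) implies a = b.
If ψ(a) = ψ(b), then 72a ≡ 72b (mod 79). Because gcd(72, 79) = 1, we may cancel 72 to get a ≡ b (mod 79).
We now compute 72⁻¹ mod 79 explicitly. Euclid's algorithm: 79 = 1·72 + 7, 72 = 10·7 + 2, 7 = 3·2 + 1; back-substituting gives 1 = 45·72 − 41·79, so 72⁻¹ ≡ 45 (mod 79).
For any y ∈ ℤ_{79}, x = 45(y − 54) mod 79 satisfies ψ(x) = 72·45(y − 54) + 54 ≡ y (since 72·45 ≡ 1 mod 79). So every y has a preimage.
Hence ψ is bijective.
Since ψ is bijective, we compute ψ⁻¹(71): solve 72x + 54 ≡ 71 (mod 79), i.e. 72x ≡ 17 (mod 79).
Multiplying by 72⁻¹ = 45 gives x ≡ 45·17 = 765 = 9·79 + 54 ≡ 54 (mod 79).
Check: ψ(54) = 72·54 + 54 = 3942 = 49·79 + 71 ≡ 71 (mod 79).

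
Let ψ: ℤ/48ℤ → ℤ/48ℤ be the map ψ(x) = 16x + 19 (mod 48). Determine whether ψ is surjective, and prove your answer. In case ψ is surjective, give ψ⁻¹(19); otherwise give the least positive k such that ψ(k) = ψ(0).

3

Since gcd(16, 48) = 16, we have 16x ≡ 0 (mod 16) for all x, so ψ(x) ≡ 3 (mod 16).
But 0 ≢ 3 (mod 16), so 0 ∈ ℤ/48ℤ has no preimage. Thus ψ is not surjective.
Since ψ is not surjective, we find the least positive k with ψ(k) = ψ(0): this means 16k ≡ 0 (mod 48), i.e. 48 ∣ 16k. Since gcd(16, 48) = 16, dividing through by 16 this holds exactly when 3 ∣ k.
The smallest positive such k is 3.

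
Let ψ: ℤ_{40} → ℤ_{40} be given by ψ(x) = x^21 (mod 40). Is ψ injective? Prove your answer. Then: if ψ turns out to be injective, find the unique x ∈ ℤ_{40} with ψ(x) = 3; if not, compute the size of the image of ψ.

25

ψ(0) = 0^21 = 0.
ψ(10): Repeated squaring mod 40: 10^1 ≡ 10, 10^2 ≡ 10² = 100 ≡ 20, 10^4 ≡ 20² = 400 ≡ 0, 10^8 ≡ 0² = 0, 10^16 ≡ 0² = 0. Since 21 = 16 + 4 + 1, 10^21 ≡ 0·0·10: 0·0 = 0, then 0·10 = 0. So 10^21 ≡ 0 (mod 40).
So ψ(0) = ψ(10) = 0 while 0 ≠ 10, hence ψ is not injective.
Since ψ is not injective, we determine |image(ψ)|. Computing x^21 mod 40 for each x (by repeated squaring, reducing mod 40 at every step), the values ψ(0), ψ(1), …, ψ(39) are: 0, 1, 32, 3, 24, 5, 16, 7, 8, 9, 0, 11, 32, 13, 24, 15, 16, 17, 8, 19, 0, 21, 32, 23, 24, 25, 16, 27, 8, 29, 0, 31, 32, 33, 24, 35, 16, 37, 8, 39.
The distinct values are {0, 1, 3, 5, 7, 8, 9, 11, 13, 15, 16, 17, 19, 21, 23, 24, 25, 27, 29, 31, 32, 33, 35, 37, 39}; there are 25 of them.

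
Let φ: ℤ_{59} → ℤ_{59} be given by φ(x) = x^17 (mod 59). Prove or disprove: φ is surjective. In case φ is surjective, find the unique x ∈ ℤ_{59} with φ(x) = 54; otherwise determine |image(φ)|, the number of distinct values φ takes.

18

Since 59 is prime, the nonzero elements of ℤ_{59} form a cyclic group of order 58.
As gcd(17, 58) = 1, raising to the 17th power is a bijection on this group: if a^17 ≡ b^17 then (ab^{−1})^17 = 1, and the only element of order dividing gcd(17, 58) = 1 is 1, so a = b.
With φ(0) = 0 this makes φ injective on all of ℤ_{59}, hence bijective (finite equal-size domain and codomain). In particular φ is surjective.
Since φ is surjective, we find the preimage of 54. The inverse of x ↦ x^17 on (ℤ_{59})^× is x ↦ x^41, because 17·41 = 697 = 12·58 + 1 ≡ 1 (mod 58) and x^{58} = 1 for x ≠ 0 (Fermat). So φ⁻¹(54) = 54^41 mod 59.
Repeated squaring mod 59: 54^1 ≡ 54, 54^2 ≡ 54² = 2916 ≡ 25, 54^4 ≡ 25² = 625 ≡ 35, 54^8 ≡ 35² = 1225 ≡ 45, 54^16 ≡ 45² = 2025 ≡ 19, 54^32 ≡ 19² = 361 ≡ 7. Since 41 = 32 + 8 + 1, 54^41 ≡ 7·45·54: 7·45 = 315 ≡ 20, then 20·54 = 1080 ≡ 18. So 54^41 ≡ 18 (mod 59).
Hence φ⁻¹(54) = 18.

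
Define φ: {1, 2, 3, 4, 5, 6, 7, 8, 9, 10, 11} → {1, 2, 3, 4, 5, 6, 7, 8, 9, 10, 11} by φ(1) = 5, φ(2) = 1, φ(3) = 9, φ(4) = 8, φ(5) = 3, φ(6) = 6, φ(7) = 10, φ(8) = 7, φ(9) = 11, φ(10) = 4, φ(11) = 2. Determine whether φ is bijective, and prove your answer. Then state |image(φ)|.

The values 5, 1, 9, 8, 3, 6, 10, 7, 11, 4, 2 are a permutation of {1, 2, 3, 4, 5, 6, 7, 8, 9, 10, 11}: each element appears exactly once.
So φ is injective and surjective, hence bijective.
The image of φ is {1, 2, 3, 4, 5, 6, 7, 8, 9, 10, 11}, which has 11 elements.

11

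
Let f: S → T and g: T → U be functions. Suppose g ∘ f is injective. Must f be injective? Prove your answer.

Suppose f(a) = f(b). Applying g: (g ∘ f)(a) = (g ∘ f)(b). Since g ∘ f is injective, a = b. Hence f is injective.

injective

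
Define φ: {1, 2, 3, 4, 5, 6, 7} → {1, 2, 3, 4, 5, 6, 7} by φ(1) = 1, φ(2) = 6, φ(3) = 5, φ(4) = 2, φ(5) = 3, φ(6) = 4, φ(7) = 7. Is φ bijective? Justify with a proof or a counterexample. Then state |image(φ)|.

The values 1, 6, 5, 2, 3, 4, 7 are a permutation of {1, 2, 3, 4, 5, 6, 7}: each element appears exactly once.
So φ is injective and surjective, hence bijective.
The image of φ is {1, 2, 3, 4, 5, 6, 7}, which has 7 elements.

7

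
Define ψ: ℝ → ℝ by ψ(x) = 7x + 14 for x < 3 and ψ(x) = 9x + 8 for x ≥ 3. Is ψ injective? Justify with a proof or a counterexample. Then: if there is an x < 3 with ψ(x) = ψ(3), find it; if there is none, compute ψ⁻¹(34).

Both pieces are strictly increasing (slopes 7 and 9), so each is injective on its own interval.
The left piece maps (−∞, 3) onto (−∞, 35); the right piece maps [3, ∞) onto [35, ∞).
These images are disjoint, so no value is attained by both pieces. Hence ψ is injective.
Because the two images are disjoint, no x < 3 has ψ(x) = ψ(3), so we compute ψ⁻¹(34): 34 lies in (−∞, 35), so solve 7x + 14 = 34: x = (34 − 14)/7 = 20/7.

20/7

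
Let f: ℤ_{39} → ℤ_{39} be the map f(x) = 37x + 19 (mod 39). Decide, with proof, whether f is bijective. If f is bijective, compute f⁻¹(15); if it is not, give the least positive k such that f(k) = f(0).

Suppose f(u) = f(v) in ℤ_{39}. Then 37u + 19 ≡ 37v + 19 (mod 39), so 37(u − v) ≡ 0 (mod 39).
Since gcd(37, 39) = 1, 37 is invertible modulo 39, so u − v ≡ 0 (mod 39), i.e. u = v.
We now compute 37⁻¹ mod 39 explicitly. Euclid's algorithm: 39 = 1·37 + 2, 37 = 18·2 + 1; back-substituting gives 1 = 19·37 − 18·39, so 37⁻¹ ≡ 19 (mod 39).
For any y ∈ ℤ_{39}, x = 19(y − 19) mod 39 satisfies f(x) = 37·19(y − 19) + 19 ≡ y (since 37·19 ≡ 1 mod 39). So every y has a preimage.
Therefore f is bijective.
Since f is bijective, we compute f⁻¹(15): solve 37x + 19 ≡ 15 (mod 39), i.e. 37x ≡ 35 (mod 39).
Multiplying by 37⁻¹ = 19 gives x ≡ 19·35 = 665 = 17·39 + 2 ≡ 2 (mod 39).
Check: f(2) = 37·2 + 19 = 93 = 2·39 + 15 ≡ 15 (mod 39).

2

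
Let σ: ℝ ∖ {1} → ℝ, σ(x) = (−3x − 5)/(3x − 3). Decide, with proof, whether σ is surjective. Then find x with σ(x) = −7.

13/9

If σ(x) = −1, cross-multiplying gives 3(−3x − 5) = −3(3x − 3), which simplifies to −15 = 9 — false.  So −1 has no preimage and σ is not surjective.
Solving σ(x) = −7: cross-multiplying gives −3x − 5 = −7(3x − 3), which rearranges to 18x = 26, so x = 13/9.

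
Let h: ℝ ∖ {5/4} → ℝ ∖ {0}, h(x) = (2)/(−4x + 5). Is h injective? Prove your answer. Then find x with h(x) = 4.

Suppose h(u) = h(v). Cross-multiplying: (2)(−4v + 5) = (2)(−4u + 5).
Expanding both sides and cancelling the symmetric terms leaves 8·(u − v) = 0. Since 8 ≠ 0, u = v. Hence h is injective.
Solving h(x) = 4: cross-multiplying gives 2 = 4(−4x + 5), which rearranges to 16x = 18, so x = 9/8.

9/8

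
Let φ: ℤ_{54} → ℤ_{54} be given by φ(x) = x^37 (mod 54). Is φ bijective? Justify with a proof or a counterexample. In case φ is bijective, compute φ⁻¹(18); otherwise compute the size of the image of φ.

38

φ(0) = 0^37 = 0.
φ(6): Repeated squaring mod 54: 6^1 ≡ 6, 6^2 ≡ 6² = 36, 6^4 ≡ 36² = 1296 ≡ 0, 6^8 ≡ 0² = 0, 6^16 ≡ 0² = 0, 6^32 ≡ 0² = 0. Since 37 = 32 + 4 + 1, 6^37 ≡ 0·0·6: 0·0 = 0, then 0·6 = 0. So 6^37 ≡ 0 (mod 54).
So φ(0) = φ(6) = 0 while 0 ≠ 6, so φ is not injective, hence not bijective.
Since φ is not bijective, we determine |image(φ)|. Computing x^37 mod 54 for each x (by repeated squaring, reducing mod 54 at every step), the values φ(0), φ(1), …, φ(53) are: 0, 1, 2, 27, 4, 5, 0, 7, 8, 27, 10, 11, 0, 13, 14, 27, 16, 17, 0, 19, 20, 27, 22, 23, 0, 25, 26, 27, 28, 29, 0, 31, 32, 27, 34, 35, 0, 37, 38, 27, 40, 41, 0, 43, 44, 27, 46, 47, 0, 49, 50, 27, 52, 53.
The distinct values are {0, 1, 2, 4, 5, 7, 8, 10, 11, 13, 14, 16, 17, 19, 20, 22, 23, 25, 26, 27, 28, 29, 31, 32, 34, 35, 37, 38, 40, 41, 43, 44, 46, 47, 49, 50, 52, 53}; there are 38 of them.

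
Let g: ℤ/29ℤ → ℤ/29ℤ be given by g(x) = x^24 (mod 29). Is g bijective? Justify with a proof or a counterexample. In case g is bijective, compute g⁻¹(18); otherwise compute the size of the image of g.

8

g(2): Repeated squaring mod 29: 2^1 ≡ 2, 2^2 ≡ 2² = 4, 2^4 ≡ 4² = 16, 2^8 ≡ 16² = 256 ≡ 24, 2^16 ≡ 24² = 576 ≡ 25. Since 24 = 16 + 8, 2^24 ≡ 25·24: 25·24 = 600 ≡ 20. So 2^24 ≡ 20 (mod 29).
g(5): Repeated squaring mod 29: 5^1 ≡ 5, 5^2 ≡ 5² = 25, 5^4 ≡ 25² = 625 ≡ 16, 5^8 ≡ 16² = 256 ≡ 24, 5^16 ≡ 24² = 576 ≡ 25. Since 24 = 16 + 8, 5^24 ≡ 25·24: 25·24 = 600 ≡ 20. So 5^24 ≡ 20 (mod 29).
So g(2) = g(5) = 20 while 2 ≠ 5, thus g is not injective, hence not bijective.
Since g is not bijective, we determine |image(g)|. Computing x^24 mod 29 for each x (by repeated squaring, reducing mod 29 at every step), the values g(0), g(1), …, g(28) are: 0, 1, 20, 24, 23, 20, 16, 24, 25, 25, 23, 7, 1, 7, 16, 16, 7, 1, 7, 23, 25, 25, 24, 16, 20, 23, 24, 20, 1.
The distinct values are {0, 1, 7, 16, 20, 23, 24, 25}; there are 8 of them.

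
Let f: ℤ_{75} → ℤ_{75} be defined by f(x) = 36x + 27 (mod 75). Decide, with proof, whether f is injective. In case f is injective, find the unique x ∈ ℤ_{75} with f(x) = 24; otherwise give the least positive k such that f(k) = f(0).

25

We have gcd(36, 75) = 3 > 1. Taking a = 0 and b = 25: f(0) = 27 and f(25) = 36·25 + 27 = 927 ≡ 27 (mod 75).
So f(0) = f(25) while 0 ≠ 25, so f is not injective.
Since f is not injective, we find the least positive k with f(k) = f(0): this means 36k ≡ 0 (mod 75), i.e. 75 ∣ 36k. Since gcd(36, 75) = 3, dividing through by 3 this holds exactly when 25 ∣ 12k, and as gcd(12, 25) = 1, exactly when 25 ∣ k.
The smallest positive such k is 25.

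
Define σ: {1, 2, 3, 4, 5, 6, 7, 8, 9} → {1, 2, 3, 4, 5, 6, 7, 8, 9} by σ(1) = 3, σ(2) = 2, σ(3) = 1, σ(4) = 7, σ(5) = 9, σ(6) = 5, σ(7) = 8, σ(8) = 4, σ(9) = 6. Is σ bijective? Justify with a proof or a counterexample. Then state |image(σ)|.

9

The values 3, 2, 1, 7, 9, 5, 8, 4, 6 are a permutation of {1, 2, 3, 4, 5, 6, 7, 8, 9}: each element appears exactly once.
So σ is injective and surjective, hence bijective.
The image of σ is {1, 2, 3, 4, 5, 6, 7, 8, 9}, which has 9 elements.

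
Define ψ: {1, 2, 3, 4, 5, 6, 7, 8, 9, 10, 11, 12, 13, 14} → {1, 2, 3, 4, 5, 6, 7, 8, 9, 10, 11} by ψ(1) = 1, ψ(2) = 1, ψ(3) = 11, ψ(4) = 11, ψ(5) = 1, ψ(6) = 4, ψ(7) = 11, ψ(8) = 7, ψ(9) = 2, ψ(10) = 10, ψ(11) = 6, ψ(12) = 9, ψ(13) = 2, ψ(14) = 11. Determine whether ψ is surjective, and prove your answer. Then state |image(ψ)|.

8

No element maps to 3, so ψ is not surjective.
The image of ψ is {1, 2, 4, 6, 7, 9, 10, 11}, which has 8 elements.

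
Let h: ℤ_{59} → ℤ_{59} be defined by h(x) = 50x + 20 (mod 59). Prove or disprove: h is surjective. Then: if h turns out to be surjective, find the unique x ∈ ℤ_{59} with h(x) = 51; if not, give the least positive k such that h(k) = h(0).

49

Since gcd(50, 59) = 1, 50 is invertible modulo 59. Euclid's algorithm: 59 = 1·50 + 9, 50 = 5·9 + 5, 9 = 1·5 + 4, 5 = 1·4 + 1; back-substituting gives 1 = 13·50 − 11·59, so 50⁻¹ ≡ 13 (mod 59).
For any y ∈ ℤ_{59}, x = 13(y − 20) mod 59 satisfies h(x) = 50·13(y − 20) + 20 ≡ y (since 50·13 ≡ 1 mod 59). So every y has a preimage.
Thus h is surjective.
Since h is surjective, we find h⁻¹(51): we need 50x ≡ 51 − 20 ≡ 31 (mod 59). Using 50⁻¹ = 13: x ≡ 13·31 = 403 = 6·59 + 49, so x = 49.
Check: h(49) = 50·49 + 20 = 2470 = 41·59 + 51 ≡ 51 (mod 59).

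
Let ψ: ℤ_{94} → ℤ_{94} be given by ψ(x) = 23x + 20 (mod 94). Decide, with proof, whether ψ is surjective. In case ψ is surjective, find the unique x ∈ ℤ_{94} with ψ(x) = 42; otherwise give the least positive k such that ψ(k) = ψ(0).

Since gcd(23, 94) = 1, 23 is invertible modulo 94. Euclid's algorithm: 94 = 4·23 + 2, 23 = 11·2 + 1; back-substituting gives 1 = 45·23 − 11·94, so 23⁻¹ ≡ 45 (mod 94).
For any y ∈ ℤ_{94}, x = 45(y − 20) mod 94 satisfies ψ(x) = 23·45(y − 20) + 20 ≡ y (since 23·45 ≡ 1 mod 94). So every y has a preimage.
Hence ψ is surjective.
Since ψ is surjective, we find ψ⁻¹(42): we need 23x ≡ 42 − 20 ≡ 22 (mod 94). Using 23⁻¹ = 45: x ≡ 45·22 = 990 = 10·94 + 50, so x = 50.
Check: ψ(50) = 23·50 + 20 = 1170 = 12·94 + 42 ≡ 42 (mod 94).

50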